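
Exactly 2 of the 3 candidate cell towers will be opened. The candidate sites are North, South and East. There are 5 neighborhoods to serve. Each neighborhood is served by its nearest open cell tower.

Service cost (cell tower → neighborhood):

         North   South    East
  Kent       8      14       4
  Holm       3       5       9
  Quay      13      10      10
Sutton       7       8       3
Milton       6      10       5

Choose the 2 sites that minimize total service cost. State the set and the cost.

Choose North and East; total service cost 25.

With exactly 2 open, each neighborhood uses its cheapest among the chosen.
{North, East}: Kent→East 4, Holm→North 3, Quay→East 10, Sutton→East 3, Milton→East 5. Service cost 25.
{South, East}: service cost 27
{North, South}: service cost 34
Among all 3 size-2 choices, {North, East} is lowest.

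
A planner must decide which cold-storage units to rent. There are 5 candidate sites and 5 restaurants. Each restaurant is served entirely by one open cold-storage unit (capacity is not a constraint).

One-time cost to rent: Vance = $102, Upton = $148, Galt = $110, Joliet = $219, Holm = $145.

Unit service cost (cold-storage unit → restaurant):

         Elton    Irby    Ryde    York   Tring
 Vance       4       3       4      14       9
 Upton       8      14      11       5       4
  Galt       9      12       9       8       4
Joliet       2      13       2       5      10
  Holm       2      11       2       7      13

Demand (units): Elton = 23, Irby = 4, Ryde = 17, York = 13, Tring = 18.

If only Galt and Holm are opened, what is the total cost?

Total cost: 542

Each restaurant is assigned to its cheapest site among the open ones.
{Galt, Holm}: Elton→Holm 2·23=46, Irby→Holm 11·4=44, Ryde→Holm 2·17=34, York→Holm 7·13=91, Tring→Galt 4·18=72. Service 287; fixed 255; total 542.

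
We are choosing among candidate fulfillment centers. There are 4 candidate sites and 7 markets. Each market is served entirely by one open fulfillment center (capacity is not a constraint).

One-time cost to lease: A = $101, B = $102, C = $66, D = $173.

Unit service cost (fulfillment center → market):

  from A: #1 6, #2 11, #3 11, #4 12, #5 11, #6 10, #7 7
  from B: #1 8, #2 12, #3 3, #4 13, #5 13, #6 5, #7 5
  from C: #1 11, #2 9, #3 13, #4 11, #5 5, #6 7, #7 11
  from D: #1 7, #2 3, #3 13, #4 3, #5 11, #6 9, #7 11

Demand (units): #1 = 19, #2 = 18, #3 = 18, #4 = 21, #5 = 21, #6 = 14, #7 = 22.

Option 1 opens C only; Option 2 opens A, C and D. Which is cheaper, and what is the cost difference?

Option 2 is cheaper by 221.

Option 1: {C}: #1→C 11·19=209, #2→C 9·18=162, #3→C 13·18=234, #4→C 11·21=231, #5→C 5·21=105, #6→C 7·14=98, #7→C 11·22=242. Service 1281; fixed 66; total 1347.
Option 2: {A, C, D}: #1→A 6·19=114, #2→D 3·18=54, #3→A 11·18=198, #4→D 3·21=63, #5→C 5·21=105, #6→C 7·14=98, #7→A 7·22=154. Service 786; fixed 340; total 1126.
Difference: |1347 − 1126| = 221.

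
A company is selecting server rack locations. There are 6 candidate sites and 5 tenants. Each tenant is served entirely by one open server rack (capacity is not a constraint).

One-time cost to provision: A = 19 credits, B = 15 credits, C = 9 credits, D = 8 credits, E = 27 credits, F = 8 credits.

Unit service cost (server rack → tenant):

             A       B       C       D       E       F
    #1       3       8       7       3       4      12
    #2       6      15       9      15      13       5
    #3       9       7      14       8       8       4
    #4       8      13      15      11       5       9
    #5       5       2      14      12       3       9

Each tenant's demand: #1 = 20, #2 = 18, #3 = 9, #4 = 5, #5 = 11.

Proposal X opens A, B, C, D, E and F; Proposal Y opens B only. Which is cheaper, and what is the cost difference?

Proposal X is cheaper by 276.

Proposal X: {A, B, C, D, E, F}: #1→A 3·20=60, #2→F 5·18=90, #3→F 4·9=36, #4→E 5·5=25, #5→B 2·11=22. Service 233; fixed 86; total 319.
Proposal Y: {B}: #1→B 8·20=160, #2→B 15·18=270, #3→B 7·9=63, #4→B 13·5=65, #5→B 2·11=22. Service 580; fixed 15; total 595.
Difference: |319 − 595| = 276.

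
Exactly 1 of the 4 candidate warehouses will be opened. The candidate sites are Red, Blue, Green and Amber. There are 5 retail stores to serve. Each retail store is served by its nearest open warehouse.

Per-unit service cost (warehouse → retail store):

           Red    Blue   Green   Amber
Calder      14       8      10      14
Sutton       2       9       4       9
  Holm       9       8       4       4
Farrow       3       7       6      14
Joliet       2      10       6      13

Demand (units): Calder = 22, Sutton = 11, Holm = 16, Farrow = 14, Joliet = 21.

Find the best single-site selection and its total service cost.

Choose Green only; total service cost 538.

With exactly 1 open, each retail store uses its cheapest among the chosen.
{Green}: Calder→Green 10·22=220, Sutton→Green 4·11=44, Holm→Green 4·16=64, Farrow→Green 6·14=84, Joliet→Green 6·21=126. Service cost 538.
{Red}: service cost 558
{Blue}: service cost 711
Among all 4 size-1 choices, {Green} is lowest.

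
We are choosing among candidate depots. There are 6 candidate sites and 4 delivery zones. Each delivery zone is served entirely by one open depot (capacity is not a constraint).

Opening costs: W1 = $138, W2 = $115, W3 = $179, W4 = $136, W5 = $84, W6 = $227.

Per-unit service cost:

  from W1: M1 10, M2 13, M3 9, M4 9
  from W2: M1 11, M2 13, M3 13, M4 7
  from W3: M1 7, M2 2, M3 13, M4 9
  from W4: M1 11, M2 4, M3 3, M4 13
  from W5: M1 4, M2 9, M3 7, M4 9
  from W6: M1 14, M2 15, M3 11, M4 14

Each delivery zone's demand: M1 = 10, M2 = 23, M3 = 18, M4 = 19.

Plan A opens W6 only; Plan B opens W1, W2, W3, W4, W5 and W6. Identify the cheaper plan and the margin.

Plan B is cheaper by 24.

Plan A: {W6}: M1→W6 14·10=140, M2→W6 15·23=345, M3→W6 11·18=198, M4→W6 14·19=266. Service 949; fixed 227; total 1176.
Plan B: {W1, W2, W3, W4, W5, W6}: M1→W5 4·10=40, M2→W3 2·23=46, M3→W4 3·18=54, M4→W2 7·19=133. Service 273; fixed 879; total 1152.
Difference: |1176 − 1152| = 24.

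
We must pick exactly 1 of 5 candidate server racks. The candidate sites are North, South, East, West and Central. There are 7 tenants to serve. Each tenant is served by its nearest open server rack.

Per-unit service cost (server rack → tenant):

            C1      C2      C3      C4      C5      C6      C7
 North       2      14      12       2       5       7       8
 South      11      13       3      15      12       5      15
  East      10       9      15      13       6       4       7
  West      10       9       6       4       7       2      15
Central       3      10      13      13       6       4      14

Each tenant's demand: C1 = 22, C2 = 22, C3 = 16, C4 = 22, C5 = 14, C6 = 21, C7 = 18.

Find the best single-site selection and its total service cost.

With exactly 1 open, each tenant uses its cheapest among the chosen.
{North}: C1→North 2·22=44, C2→North 14·22=308, C3→North 12·16=192, C4→North 2·22=44, C5→North 5·14=70, C6→North 7·21=147, C7→North 8·18=144. Service cost 949.
{West}: service cost 1012
{Central}: service cost 1200
Among all 5 size-1 choices, {North} is lowest.

Choose North only; total service cost 949.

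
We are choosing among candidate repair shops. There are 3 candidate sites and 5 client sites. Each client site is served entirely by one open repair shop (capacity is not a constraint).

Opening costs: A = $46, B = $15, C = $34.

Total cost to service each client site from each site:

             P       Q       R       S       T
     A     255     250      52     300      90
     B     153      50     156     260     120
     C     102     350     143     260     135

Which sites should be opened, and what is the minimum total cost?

For any fixed open set, each client site goes to its cheapest open site; total = fixed + service.
{A, B, C}: P→C 102, Q→B 50, R→A 52, S→B 260, T→A 90. Service 554; fixed 95; total 649.
{A, B}: service 605 + fixed 61 = 666
{B, C}: P→C 102, Q→B 50, R→C 143, S→B 260, T→B 120. Service 675; fixed 49; total 724.
{B}: service 739 + fixed 15 = 754
(All 7 nonempty subsets were checked; A, B and C is lowest.)

Open A, B and C; minimum total cost 649.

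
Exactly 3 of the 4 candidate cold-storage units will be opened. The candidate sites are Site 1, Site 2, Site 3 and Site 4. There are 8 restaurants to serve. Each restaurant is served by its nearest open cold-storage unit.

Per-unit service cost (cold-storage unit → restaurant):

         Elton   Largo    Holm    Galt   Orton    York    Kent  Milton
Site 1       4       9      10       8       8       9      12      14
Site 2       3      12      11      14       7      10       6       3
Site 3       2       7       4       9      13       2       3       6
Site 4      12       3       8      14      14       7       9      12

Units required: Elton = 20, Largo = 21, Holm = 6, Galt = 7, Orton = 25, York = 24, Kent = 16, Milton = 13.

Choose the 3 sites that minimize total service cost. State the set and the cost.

With exactly 3 open, each restaurant uses its cheapest among the chosen.
{Site 2, Site 3, Site 4}: Elton→Site 3 2·20=40, Largo→Site 4 3·21=63, Holm→Site 3 4·6=24, Galt→Site 3 9·7=63, Orton→Site 2 7·25=175, York→Site 3 2·24=48, Kent→Site 3 3·16=48, Milton→Site 2 3·13=39. Service cost 500.
{Site 1, Site 3, Site 4}: service cost 557
{Site 1, Site 2, Site 3}: service cost 577
Among all 4 size-3 choices, {Site 2, Site 3, Site 4} is lowest.

Choose Site 2, Site 3 and Site 4; total service cost 500.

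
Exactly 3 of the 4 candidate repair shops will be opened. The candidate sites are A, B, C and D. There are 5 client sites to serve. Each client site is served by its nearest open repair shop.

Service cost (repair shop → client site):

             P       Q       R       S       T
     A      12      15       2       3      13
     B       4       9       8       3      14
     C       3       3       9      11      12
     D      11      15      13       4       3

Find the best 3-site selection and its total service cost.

Choose A, C and D; total service cost 14.

With exactly 3 open, each client site uses its cheapest among the chosen.
{A, C, D}: P→C 3, Q→C 3, R→A 2, S→A 3, T→D 3. Service cost 14.
{B, C, D}: service cost 20
{A, B, D}: service cost 21
Among all 4 size-3 choices, {A, C, D} is lowest.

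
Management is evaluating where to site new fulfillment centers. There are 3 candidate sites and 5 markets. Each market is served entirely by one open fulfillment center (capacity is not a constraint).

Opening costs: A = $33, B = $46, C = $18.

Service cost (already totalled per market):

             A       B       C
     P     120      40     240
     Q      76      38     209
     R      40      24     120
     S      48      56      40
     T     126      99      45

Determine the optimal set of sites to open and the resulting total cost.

For any fixed open set, each market goes to its cheapest open site; total = fixed + service.
{B, C}: P→B 40, Q→B 38, R→B 24, S→C 40, T→C 45. Service 187; fixed 64; total 251.
{A, B, C}: P→B 40, Q→B 38, R→B 24, S→C 40, T→C 45. Service 187; fixed 97; total 284.
{B}: P→B 40, Q→B 38, R→B 24, S→B 56, T→B 99. Service 257; fixed 46; total 303.
{C}: P→C 240, Q→C 209, R→C 120, S→C 40, T→C 45. Service 654; fixed 18; total 672.
No other subset beats 251.

Open B and C; minimum total cost 251.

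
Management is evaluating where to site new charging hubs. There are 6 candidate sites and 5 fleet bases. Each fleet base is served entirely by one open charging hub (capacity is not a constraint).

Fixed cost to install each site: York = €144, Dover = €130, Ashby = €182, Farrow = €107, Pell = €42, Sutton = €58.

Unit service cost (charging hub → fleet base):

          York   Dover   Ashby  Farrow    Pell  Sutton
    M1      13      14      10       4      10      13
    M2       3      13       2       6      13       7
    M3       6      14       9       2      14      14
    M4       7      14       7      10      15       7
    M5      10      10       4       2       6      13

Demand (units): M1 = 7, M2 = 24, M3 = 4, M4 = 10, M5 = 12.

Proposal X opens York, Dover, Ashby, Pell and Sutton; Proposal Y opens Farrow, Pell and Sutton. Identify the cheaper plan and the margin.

Proposal X: {York, Dover, Ashby, Pell, Sutton}: M1→Ashby 10·7=70, M2→Ashby 2·24=48, M3→York 6·4=24, M4→York 7·10=70, M5→Ashby 4·12=48. Service 260; fixed 556; total 816.
Proposal Y: {Farrow, Pell, Sutton}: M1→Farrow 4·7=28, M2→Farrow 6·24=144, M3→Farrow 2·4=8, M4→Sutton 7·10=70, M5→Farrow 2·12=24. Service 274; fixed 207; total 481.
Difference: |816 − 481| = 335.

Proposal Y is cheaper by 335.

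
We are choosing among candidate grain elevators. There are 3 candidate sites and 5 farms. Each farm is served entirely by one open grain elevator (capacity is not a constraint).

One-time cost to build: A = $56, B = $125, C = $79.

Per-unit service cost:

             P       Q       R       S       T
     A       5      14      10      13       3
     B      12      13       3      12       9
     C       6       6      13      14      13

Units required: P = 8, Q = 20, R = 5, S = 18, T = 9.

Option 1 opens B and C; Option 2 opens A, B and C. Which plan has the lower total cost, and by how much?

Option 2 is cheaper by 6.

Option 1: {B, C}: P→C 6·8=48, Q→C 6·20=120, R→B 3·5=15, S→B 12·18=216, T→B 9·9=81. Service 480; fixed 204; total 684.
Option 2: {A, B, C}: P→A 5·8=40, Q→C 6·20=120, R→B 3·5=15, S→B 12·18=216, T→A 3·9=27. Service 418; fixed 260; total 678.
Difference: |684 − 678| = 6.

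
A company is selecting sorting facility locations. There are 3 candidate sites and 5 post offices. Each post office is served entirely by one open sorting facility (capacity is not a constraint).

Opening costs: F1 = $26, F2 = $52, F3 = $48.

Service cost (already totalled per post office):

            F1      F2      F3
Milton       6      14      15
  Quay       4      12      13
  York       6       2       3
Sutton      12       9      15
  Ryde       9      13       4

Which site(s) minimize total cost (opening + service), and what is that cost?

For any fixed open set, each post office goes to its cheapest open site; total = fixed + service.
{F1}: Milton→F1 6, Quay→F1 4, York→F1 6, Sutton→F1 12, Ryde→F1 9. Service 37; fixed 26; total 63.
{F3}: Milton→F3 15, Quay→F3 13, York→F3 3, Sutton→F3 15, Ryde→F3 4. Service 50; fixed 48; total 98.
{F2}: Milton→F2 14, Quay→F2 12, York→F2 2, Sutton→F2 9, Ryde→F2 13. Service 50; fixed 52; total 102.
{F1, F2, F3}: service 25 + fixed 126 = 151
No other subset beats 63.

Open F1 only; minimum total cost 63.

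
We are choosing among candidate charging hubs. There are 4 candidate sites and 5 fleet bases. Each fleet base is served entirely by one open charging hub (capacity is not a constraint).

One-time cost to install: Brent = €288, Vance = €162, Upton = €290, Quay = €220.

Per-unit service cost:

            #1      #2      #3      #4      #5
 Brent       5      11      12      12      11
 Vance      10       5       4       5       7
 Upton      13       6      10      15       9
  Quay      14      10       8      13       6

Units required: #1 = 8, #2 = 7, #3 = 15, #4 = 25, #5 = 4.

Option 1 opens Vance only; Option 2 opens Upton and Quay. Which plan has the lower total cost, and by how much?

Option 1 is cheaper by 635.

Option 1: {Vance}: #1→Vance 10·8=80, #2→Vance 5·7=35, #3→Vance 4·15=60, #4→Vance 5·25=125, #5→Vance 7·4=28. Service 328; fixed 162; total 490.
Option 2: {Upton, Quay}: #1→Upton 13·8=104, #2→Upton 6·7=42, #3→Quay 8·15=120, #4→Quay 13·25=325, #5→Quay 6·4=24. Service 615; fixed 510; total 1125.
Difference: |490 − 1125| = 635.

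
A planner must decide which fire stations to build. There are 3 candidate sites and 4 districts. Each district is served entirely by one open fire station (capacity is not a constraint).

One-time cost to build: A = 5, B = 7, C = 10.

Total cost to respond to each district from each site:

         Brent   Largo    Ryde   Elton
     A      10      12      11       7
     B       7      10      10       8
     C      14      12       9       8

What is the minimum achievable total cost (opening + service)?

Minimum total cost: 42

For any fixed open set, each district goes to its cheapest open site; total = fixed + service.
{B}: Brent→B 7, Largo→B 10, Ryde→B 10, Elton→B 8. Service 35; fixed 7; total 42.
{A}: Brent→A 10, Largo→A 12, Ryde→A 11, Elton→A 7. Service 40; fixed 5; total 45.
{A, B}: service 34 + fixed 12 = 46
{A, B, C}: Brent→B 7, Largo→B 10, Ryde→C 9, Elton→A 7. Service 33; fixed 22; total 55.
No other subset beats 42.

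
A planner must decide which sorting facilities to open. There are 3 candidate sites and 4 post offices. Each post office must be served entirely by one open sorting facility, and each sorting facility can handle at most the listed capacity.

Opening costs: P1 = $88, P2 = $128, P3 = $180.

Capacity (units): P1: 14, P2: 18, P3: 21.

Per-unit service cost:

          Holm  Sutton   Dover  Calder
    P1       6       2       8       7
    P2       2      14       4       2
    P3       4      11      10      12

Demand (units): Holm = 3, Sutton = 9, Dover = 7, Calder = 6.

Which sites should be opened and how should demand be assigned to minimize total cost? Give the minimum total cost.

Minimum total cost: 280

Open {P1, P2}: Holm→P2 2·3=6, Sutton→P1 2·9=18, Dover→P2 4·7=28, Calder→P2 2·6=12.
Loads: P1 carries 9/14, P2 carries 16/18. Service 64; fixed 216; total 280.
Next best feasible plan costs 292.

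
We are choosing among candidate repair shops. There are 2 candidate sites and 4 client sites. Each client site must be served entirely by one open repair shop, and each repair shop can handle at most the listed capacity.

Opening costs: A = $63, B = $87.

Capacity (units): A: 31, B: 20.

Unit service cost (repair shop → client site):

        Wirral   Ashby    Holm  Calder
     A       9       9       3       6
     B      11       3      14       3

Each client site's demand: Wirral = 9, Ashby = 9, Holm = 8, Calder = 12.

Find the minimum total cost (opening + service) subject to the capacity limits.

Minimum total cost: 354

Open {A, B}: Wirral→A 9·9=81, Ashby→B 3·9=27, Holm→A 3·8=24, Calder→A 6·12=72.
Loads: A carries 29/31, B carries 9/20. Service 204; fixed 150; total 354.
Next best feasible plan costs 372.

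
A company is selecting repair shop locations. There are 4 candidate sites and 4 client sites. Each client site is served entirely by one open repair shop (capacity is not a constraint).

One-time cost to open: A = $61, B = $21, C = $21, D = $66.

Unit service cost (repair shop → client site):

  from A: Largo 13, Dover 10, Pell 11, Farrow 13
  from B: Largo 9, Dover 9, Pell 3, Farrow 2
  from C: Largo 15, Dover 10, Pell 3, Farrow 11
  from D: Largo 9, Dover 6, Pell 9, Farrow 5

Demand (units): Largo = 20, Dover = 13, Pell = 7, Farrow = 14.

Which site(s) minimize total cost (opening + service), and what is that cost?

Open B only; minimum total cost 367.

For any fixed open set, each client site goes to its cheapest open site; total = fixed + service.
{B}: Largo→B 9·20=180, Dover→B 9·13=117, Pell→B 3·7=21, Farrow→B 2·14=28. Service 346; fixed 21; total 367.
{B, C}: service 346 + fixed 42 = 388
{B, D}: service 307 + fixed 87 = 394
{A, B, C, D}: Largo→B 9·20=180, Dover→D 6·13=78, Pell→B 3·7=21, Farrow→B 2·14=28. Service 307; fixed 169; total 476.
No other subset beats 367.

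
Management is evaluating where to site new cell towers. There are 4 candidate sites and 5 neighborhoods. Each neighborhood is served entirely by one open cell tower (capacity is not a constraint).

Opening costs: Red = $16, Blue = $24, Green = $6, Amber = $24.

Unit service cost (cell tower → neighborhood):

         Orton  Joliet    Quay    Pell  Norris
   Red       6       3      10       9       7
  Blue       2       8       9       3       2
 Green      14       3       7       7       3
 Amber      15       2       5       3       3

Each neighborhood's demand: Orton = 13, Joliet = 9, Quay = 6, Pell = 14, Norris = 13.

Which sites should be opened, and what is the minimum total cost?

Open Blue and Amber; minimum total cost 190.

For any fixed open set, each neighborhood goes to its cheapest open site; total = fixed + service.
{Blue, Amber}: Orton→Blue 2·13=26, Joliet→Amber 2·9=18, Quay→Amber 5·6=30, Pell→Blue 3·14=42, Norris→Blue 2·13=26. Service 142; fixed 48; total 190.
{Blue, Green}: Orton→Blue 2·13=26, Joliet→Green 3·9=27, Quay→Green 7·6=42, Pell→Blue 3·14=42, Norris→Blue 2·13=26. Service 163; fixed 30; total 193.
{Blue, Green, Amber}: Orton→Blue 2·13=26, Joliet→Amber 2·9=18, Quay→Amber 5·6=30, Pell→Blue 3·14=42, Norris→Blue 2·13=26. Service 142; fixed 54; total 196.
{Red, Blue, Green, Amber}: service 142 + fixed 70 = 212
No other subset beats 190.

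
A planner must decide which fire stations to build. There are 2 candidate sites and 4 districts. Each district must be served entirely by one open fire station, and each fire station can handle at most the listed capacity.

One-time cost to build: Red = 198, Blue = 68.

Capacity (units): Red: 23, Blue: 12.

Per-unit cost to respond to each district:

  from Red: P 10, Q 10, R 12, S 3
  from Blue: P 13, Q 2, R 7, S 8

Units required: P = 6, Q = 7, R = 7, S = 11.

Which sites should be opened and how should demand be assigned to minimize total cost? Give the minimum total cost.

Minimum total cost: 568

Open {Red, Blue}: P→Red 10·6=60, Q→Red 10·7=70, R→Red 12·7=84, S→Blue 8·11=88.
Loads: Red carries 20/23, Blue carries 11/12. Service 302; fixed 266; total 568.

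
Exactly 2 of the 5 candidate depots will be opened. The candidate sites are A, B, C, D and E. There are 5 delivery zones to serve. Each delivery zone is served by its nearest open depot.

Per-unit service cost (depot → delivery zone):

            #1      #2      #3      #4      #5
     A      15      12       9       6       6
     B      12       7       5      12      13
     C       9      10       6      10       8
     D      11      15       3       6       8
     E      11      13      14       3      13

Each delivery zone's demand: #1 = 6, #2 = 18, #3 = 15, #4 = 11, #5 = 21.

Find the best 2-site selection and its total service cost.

With exactly 2 open, each delivery zone uses its cheapest among the chosen.
{A, B}: #1→B 12·6=72, #2→B 7·18=126, #3→B 5·15=75, #4→A 6·11=66, #5→A 6·21=126. Service cost 465.
{B, D}: service cost 471
{C, D}: service cost 513
Among all 10 size-2 choices, {A, B} is lowest.

Choose A and B; total service cost 465.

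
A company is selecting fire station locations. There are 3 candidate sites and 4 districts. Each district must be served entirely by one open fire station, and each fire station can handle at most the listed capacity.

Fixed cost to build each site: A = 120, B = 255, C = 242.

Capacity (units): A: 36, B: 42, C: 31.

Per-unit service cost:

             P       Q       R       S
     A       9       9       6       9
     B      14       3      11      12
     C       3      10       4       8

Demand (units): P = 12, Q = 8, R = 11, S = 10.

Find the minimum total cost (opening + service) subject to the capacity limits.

Minimum total cost: 604

Open {A, C}: P→C 3·12=36, Q→A 9·8=72, R→C 4·11=44, S→A 9·10=90.
Loads: A carries 18/36, C carries 23/31. Service 242; fixed 362; total 604.
Next best feasible plan costs 612.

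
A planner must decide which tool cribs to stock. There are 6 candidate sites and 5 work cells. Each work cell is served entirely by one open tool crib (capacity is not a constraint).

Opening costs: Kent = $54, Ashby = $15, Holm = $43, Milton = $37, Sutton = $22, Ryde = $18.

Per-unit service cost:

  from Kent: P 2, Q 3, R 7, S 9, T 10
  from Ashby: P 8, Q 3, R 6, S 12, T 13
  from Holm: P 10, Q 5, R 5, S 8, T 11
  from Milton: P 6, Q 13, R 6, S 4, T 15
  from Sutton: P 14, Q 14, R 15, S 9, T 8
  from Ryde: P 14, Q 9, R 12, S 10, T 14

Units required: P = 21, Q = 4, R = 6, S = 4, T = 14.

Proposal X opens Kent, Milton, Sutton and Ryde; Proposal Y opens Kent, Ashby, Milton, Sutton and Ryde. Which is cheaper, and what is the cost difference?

Proposal X is cheaper by 15.

Proposal X: {Kent, Milton, Sutton, Ryde}: P→Kent 2·21=42, Q→Kent 3·4=12, R→Milton 6·6=36, S→Milton 4·4=16, T→Sutton 8·14=112. Service 218; fixed 131; total 349.
Proposal Y: {Kent, Ashby, Milton, Sutton, Ryde}: P→Kent 2·21=42, Q→Kent 3·4=12, R→Ashby 6·6=36, S→Milton 4·4=16, T→Sutton 8·14=112. Service 218; fixed 146; total 364.
Difference: |349 − 364| = 15.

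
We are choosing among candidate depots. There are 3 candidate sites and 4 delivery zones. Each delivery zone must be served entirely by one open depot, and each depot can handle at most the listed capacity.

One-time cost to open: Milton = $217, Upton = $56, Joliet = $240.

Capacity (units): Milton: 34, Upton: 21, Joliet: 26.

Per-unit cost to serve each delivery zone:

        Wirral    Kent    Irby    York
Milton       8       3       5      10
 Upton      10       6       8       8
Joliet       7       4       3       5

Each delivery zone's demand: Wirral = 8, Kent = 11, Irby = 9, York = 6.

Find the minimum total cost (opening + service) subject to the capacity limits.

Open {Milton}: Wirral→Milton 8·8=64, Kent→Milton 3·11=33, Irby→Milton 5·9=45, York→Milton 10·6=60.
Loads: Milton carries 34/34. Service 202; fixed 217; total 419.
Next best feasible plan costs 463.

Minimum total cost: 419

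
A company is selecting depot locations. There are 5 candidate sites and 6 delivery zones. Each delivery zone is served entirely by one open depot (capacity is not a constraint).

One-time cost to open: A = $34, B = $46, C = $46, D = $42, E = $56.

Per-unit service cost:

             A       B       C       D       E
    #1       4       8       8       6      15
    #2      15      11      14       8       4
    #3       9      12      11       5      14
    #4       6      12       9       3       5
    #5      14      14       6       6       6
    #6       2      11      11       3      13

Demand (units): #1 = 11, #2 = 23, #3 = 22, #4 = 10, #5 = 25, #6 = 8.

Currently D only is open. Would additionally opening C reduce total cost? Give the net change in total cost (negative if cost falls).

No — net change +46 (cost rises by 46).

Current service cost with {D}: 564.
Adding C: each delivery zone re-picks its cheapest; new service cost 564, saving 0.
Extra fixed cost: 46. Net change = 46 − 0 = 46.
(Totals: 606 → 652.)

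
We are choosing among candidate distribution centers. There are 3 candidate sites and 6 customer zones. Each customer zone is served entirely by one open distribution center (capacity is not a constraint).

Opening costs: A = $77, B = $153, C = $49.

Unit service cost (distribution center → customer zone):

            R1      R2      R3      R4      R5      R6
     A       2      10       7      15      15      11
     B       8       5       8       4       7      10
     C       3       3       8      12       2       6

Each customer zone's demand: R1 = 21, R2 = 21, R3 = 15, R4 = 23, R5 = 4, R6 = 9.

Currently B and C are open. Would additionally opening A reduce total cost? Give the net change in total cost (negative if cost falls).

Current service cost with {B, C}: 400.
Adding A: each customer zone re-picks its cheapest; new service cost 364, saving 36.
Extra fixed cost: 77. Net change = 77 − 36 = 41.
(Totals: 602 → 643.)

No — net change +41 (cost rises by 41).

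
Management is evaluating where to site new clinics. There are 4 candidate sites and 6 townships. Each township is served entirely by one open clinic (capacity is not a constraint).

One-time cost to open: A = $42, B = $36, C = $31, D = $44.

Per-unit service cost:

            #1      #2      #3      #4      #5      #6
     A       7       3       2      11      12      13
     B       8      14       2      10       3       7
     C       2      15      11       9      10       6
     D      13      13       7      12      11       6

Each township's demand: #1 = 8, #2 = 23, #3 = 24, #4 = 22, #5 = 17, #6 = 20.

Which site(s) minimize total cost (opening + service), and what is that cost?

For any fixed open set, each township goes to its cheapest open site; total = fixed + service.
{A, B, C}: #1→C 2·8=16, #2→A 3·23=69, #3→A 2·24=48, #4→C 9·22=198, #5→B 3·17=51, #6→C 6·20=120. Service 502; fixed 109; total 611.
{A, B, C, D}: service 502 + fixed 153 = 655
{A, B}: service 584 + fixed 78 = 662
{C}: service 1113 + fixed 31 = 1144
No other subset beats 611.

Open A, B and C; minimum total cost 611.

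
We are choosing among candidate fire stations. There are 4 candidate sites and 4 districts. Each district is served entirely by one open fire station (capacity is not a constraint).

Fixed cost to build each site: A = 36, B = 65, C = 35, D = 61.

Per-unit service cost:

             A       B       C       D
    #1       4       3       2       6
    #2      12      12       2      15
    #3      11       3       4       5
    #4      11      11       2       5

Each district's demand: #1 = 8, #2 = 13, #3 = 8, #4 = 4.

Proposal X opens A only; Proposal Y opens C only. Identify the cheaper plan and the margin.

Proposal X: {A}: #1→A 4·8=32, #2→A 12·13=156, #3→A 11·8=88, #4→A 11·4=44. Service 320; fixed 36; total 356.
Proposal Y: {C}: #1→C 2·8=16, #2→C 2·13=26, #3→C 4·8=32, #4→C 2·4=8. Service 82; fixed 35; total 117.
Difference: |356 − 117| = 239.

Proposal Y is cheaper by 239.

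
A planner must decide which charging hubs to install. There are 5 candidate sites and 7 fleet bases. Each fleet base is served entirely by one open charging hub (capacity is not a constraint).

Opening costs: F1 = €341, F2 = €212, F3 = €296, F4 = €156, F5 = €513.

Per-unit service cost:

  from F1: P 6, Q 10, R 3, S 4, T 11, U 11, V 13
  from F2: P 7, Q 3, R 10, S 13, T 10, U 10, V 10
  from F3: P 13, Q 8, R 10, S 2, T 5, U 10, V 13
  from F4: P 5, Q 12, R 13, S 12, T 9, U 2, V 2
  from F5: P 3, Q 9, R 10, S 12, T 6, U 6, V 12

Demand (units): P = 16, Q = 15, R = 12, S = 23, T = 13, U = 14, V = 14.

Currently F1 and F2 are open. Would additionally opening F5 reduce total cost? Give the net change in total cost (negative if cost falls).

No — net change +357 (cost rises by 357).

Current service cost with {F1, F2}: 679.
Adding F5: each fleet base re-picks its cheapest; new service cost 523, saving 156.
Extra fixed cost: 513. Net change = 513 − 156 = 357.
(Totals: 1232 → 1589.)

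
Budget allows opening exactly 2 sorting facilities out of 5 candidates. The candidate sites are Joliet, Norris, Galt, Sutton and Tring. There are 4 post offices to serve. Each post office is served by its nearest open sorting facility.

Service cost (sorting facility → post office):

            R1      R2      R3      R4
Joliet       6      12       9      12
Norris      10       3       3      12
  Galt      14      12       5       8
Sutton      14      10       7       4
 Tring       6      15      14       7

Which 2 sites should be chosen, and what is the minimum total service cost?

With exactly 2 open, each post office uses its cheapest among the chosen.
{Norris, Tring}: R1→Tring 6, R2→Norris 3, R3→Norris 3, R4→Tring 7. Service cost 19.
{Norris, Sutton}: service cost 20
{Joliet, Norris}: service cost 24
Among all 10 size-2 choices, {Norris, Tring} is lowest.

Choose Norris and Tring; total service cost 19.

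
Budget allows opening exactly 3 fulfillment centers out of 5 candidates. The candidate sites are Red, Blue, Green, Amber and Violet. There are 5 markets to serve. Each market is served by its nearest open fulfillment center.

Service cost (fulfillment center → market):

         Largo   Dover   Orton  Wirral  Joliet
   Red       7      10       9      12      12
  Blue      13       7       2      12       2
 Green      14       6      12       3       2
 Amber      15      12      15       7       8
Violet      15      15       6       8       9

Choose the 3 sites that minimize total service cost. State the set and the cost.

With exactly 3 open, each market uses its cheapest among the chosen.
{Red, Blue, Green}: Largo→Red 7, Dover→Green 6, Orton→Blue 2, Wirral→Green 3, Joliet→Blue 2. Service cost 20.
{Red, Green, Violet}: service cost 24
{Red, Blue, Amber}: service cost 25
Among all 10 size-3 choices, {Red, Blue, Green} is lowest.

Choose Red, Blue and Green; total service cost 20.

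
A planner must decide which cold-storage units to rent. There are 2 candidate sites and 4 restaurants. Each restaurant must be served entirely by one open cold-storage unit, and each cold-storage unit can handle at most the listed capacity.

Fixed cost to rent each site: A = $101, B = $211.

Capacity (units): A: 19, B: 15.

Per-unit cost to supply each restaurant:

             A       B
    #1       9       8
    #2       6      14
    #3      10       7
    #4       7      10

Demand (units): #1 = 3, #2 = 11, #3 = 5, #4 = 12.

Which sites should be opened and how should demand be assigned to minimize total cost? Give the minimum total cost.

Open {A, B}: #1→B 8·3=24, #2→A 6·11=66, #3→A 10·5=50, #4→B 10·12=120.
Loads: A carries 16/19, B carries 15/15. Service 260; fixed 312; total 572.
Next best feasible plan costs 575.

Minimum total cost: 572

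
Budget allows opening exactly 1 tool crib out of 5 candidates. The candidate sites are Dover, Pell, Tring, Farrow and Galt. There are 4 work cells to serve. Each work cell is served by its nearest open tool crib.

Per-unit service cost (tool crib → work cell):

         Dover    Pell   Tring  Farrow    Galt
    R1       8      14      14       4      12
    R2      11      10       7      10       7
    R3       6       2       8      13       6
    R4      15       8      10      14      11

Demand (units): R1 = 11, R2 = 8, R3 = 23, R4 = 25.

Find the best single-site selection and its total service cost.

With exactly 1 open, each work cell uses its cheapest among the chosen.
{Pell}: R1→Pell 14·11=154, R2→Pell 10·8=80, R3→Pell 2·23=46, R4→Pell 8·25=200. Service cost 480.
{Galt}: service cost 601
{Tring}: service cost 644
Among all 5 size-1 choices, {Pell} is lowest.

Choose Pell only; total service cost 480.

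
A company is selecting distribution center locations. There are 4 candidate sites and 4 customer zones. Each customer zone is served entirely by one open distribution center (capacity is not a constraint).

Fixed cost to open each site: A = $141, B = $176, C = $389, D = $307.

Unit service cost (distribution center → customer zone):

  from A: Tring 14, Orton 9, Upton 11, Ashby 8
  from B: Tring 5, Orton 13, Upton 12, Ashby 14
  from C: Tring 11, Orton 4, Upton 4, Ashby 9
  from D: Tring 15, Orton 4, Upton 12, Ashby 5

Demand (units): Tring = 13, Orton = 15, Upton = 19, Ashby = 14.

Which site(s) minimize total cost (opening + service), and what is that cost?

For any fixed open set, each customer zone goes to its cheapest open site; total = fixed + service.
{A}: Tring→A 14·13=182, Orton→A 9·15=135, Upton→A 11·19=209, Ashby→A 8·14=112. Service 638; fixed 141; total 779.
{C}: Tring→C 11·13=143, Orton→C 4·15=60, Upton→C 4·19=76, Ashby→C 9·14=126. Service 405; fixed 389; total 794.
{A, B}: service 521 + fixed 317 = 838
{A, B, C, D}: service 271 + fixed 1013 = 1284
No other subset beats 779.

Open A only; minimum total cost 779.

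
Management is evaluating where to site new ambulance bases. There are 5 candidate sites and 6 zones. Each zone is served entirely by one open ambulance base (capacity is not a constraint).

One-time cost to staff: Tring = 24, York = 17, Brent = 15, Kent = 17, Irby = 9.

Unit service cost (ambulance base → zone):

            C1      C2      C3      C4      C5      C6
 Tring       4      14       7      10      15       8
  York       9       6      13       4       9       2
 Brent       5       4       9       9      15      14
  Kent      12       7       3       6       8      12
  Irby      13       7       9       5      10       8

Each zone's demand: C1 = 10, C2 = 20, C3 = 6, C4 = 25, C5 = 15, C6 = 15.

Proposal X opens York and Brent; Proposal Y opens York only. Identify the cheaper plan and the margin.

Proposal X is cheaper by 89.

Proposal X: {York, Brent}: C1→Brent 5·10=50, C2→Brent 4·20=80, C3→Brent 9·6=54, C4→York 4·25=100, C5→York 9·15=135, C6→York 2·15=30. Service 449; fixed 32; total 481.
Proposal Y: {York}: C1→York 9·10=90, C2→York 6·20=120, C3→York 13·6=78, C4→York 4·25=100, C5→York 9·15=135, C6→York 2·15=30. Service 553; fixed 17; total 570.
Difference: |481 − 570| = 89.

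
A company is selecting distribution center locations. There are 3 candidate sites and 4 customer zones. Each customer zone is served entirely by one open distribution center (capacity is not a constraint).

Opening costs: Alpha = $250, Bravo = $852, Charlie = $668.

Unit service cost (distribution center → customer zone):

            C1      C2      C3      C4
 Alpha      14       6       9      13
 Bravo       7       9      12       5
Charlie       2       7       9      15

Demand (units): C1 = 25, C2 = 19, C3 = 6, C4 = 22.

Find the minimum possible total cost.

Minimum total cost: 1054

For any fixed open set, each customer zone goes to its cheapest open site; total = fixed + service.
{Alpha}: C1→Alpha 14·25=350, C2→Alpha 6·19=114, C3→Alpha 9·6=54, C4→Alpha 13·22=286. Service 804; fixed 250; total 1054.
{Charlie}: service 567 + fixed 668 = 1235
{Bravo}: C1→Bravo 7·25=175, C2→Bravo 9·19=171, C3→Bravo 12·6=72, C4→Bravo 5·22=110. Service 528; fixed 852; total 1380.
{Alpha, Bravo, Charlie}: service 328 + fixed 1770 = 2098
No other subset beats 1054.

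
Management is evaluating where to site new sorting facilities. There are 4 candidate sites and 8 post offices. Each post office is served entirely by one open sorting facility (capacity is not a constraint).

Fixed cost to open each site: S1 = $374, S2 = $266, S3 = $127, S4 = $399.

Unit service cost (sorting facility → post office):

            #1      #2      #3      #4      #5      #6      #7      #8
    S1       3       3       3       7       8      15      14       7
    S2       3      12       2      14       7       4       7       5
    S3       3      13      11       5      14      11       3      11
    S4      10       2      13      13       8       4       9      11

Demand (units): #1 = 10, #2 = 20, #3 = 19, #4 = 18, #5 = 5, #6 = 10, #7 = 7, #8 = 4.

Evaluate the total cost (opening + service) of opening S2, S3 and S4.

Total cost: 1106

Each post office is assigned to its cheapest site among the open ones.
{S2, S3, S4}: #1→S2 3·10=30, #2→S4 2·20=40, #3→S2 2·19=38, #4→S3 5·18=90, #5→S2 7·5=35, #6→S2 4·10=40, #7→S3 3·7=21, #8→S2 5·4=20. Service 314; fixed 792; total 1106.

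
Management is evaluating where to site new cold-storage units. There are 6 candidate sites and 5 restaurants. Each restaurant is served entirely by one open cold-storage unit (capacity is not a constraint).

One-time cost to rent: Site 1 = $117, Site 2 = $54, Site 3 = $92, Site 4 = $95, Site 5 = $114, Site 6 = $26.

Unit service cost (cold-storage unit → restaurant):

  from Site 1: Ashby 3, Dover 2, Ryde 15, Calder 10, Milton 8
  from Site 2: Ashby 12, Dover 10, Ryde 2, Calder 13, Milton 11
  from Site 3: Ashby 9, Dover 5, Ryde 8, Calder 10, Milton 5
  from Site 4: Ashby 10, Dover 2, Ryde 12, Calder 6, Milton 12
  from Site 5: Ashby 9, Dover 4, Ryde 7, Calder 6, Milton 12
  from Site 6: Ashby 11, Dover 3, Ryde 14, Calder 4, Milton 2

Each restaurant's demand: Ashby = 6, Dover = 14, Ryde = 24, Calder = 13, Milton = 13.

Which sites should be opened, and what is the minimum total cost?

Open Site 2 and Site 6; minimum total cost 314.

For any fixed open set, each restaurant goes to its cheapest open site; total = fixed + service.
{Site 2, Site 6}: Ashby→Site 6 11·6=66, Dover→Site 6 3·14=42, Ryde→Site 2 2·24=48, Calder→Site 6 4·13=52, Milton→Site 6 2·13=26. Service 234; fixed 80; total 314.
{Site 1, Site 2, Site 6}: Ashby→Site 1 3·6=18, Dover→Site 1 2·14=28, Ryde→Site 2 2·24=48, Calder→Site 6 4·13=52, Milton→Site 6 2·13=26. Service 172; fixed 197; total 369.
{Site 2, Site 4, Site 6}: service 214 + fixed 175 = 389
{Site 1, Site 2, Site 3, Site 4, Site 5, Site 6}: service 172 + fixed 498 = 670
No other subset beats 314.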